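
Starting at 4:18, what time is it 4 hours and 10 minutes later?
Starting time: 4:18
Adding 10 minutes to 18 minutes: 18 + 10 = 28 minutes
Adding 4 hours: 4 + 4 = 8
Final time: 8:28

Final answer: 8:28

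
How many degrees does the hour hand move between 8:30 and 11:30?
The hour hand moves 0.5 degrees per minute.
Time elapsed: 11:30 - 8:30 = 180 minutes
Angular displacement: 180 x 0.5 = 90 degrees

Final answer: 90 degrees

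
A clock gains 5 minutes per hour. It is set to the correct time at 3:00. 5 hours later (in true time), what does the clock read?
For every 60 true minutes, the faulty clock advances 60 + 5 = 65 minutes.
True elapsed: 5 hours = 300 minutes.
Faulty clock advances: 300 x 65/60 = 325 minutes (drift: 25 minutes ahead).
Shown time: 3:00 + 325 minutes = 8:25.

Final answer: 8:25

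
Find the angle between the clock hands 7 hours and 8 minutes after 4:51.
First find the time 7 hours and 8 minutes after 4:51.
Total minutes: 4 x 60 + 51 + 7 x 60 + 8 = 719.
719 mod 720 = 719 minutes = 11:59.
Now compute the angle at 11:59:
Hour hand: 11 x 30 + 59 x 0.5 = 359.5 degrees
Minute hand: 59 x 6 = 354 degrees
Difference: |359.5 - 354| = 5.5 degrees
The angle is 5.5 degrees

Final answer: 5.5 degrees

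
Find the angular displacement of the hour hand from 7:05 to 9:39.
The hour hand moves 0.5 degrees per minute.
Time elapsed: 9:39 - 7:05 = 154 minutes
Angular displacement: 154 x 0.5 = 77 degrees

Final answer: 77 degrees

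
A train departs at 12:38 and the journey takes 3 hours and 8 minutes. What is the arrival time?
Starting time: 12:38
Adding 8 minutes to 38 minutes: 38 + 8 = 46 minutes
Adding 3 hours: 12 + 3 = 15 - 12 = 3
Final time: 3:46

Final answer: 3:46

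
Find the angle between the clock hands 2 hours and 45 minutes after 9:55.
First find the time 2 hours and 45 minutes after 9:55.
Total minutes: 9 x 60 + 55 + 2 x 60 + 45 = 760.
760 mod 720 = 40 minutes = 12:40.
Now compute the angle at 12:40:
Hour hand: 0 x 30 + 40 x 0.5 = 20 degrees
Minute hand: 40 x 6 = 240 degrees
Difference: |20 - 240| = 220 degrees
Smaller angle: 360 - 220 = 140 degrees

Final answer: 140 degrees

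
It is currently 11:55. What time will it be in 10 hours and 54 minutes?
Starting time: 11:55
Adding 54 minutes to 55 minutes: 55 + 54 = 109 minutes = 1 hour and 49 minutes
Adding 10 hours: 11 + 10 + 1 (carry) = 22 - 12 = 10
Final time: 10:49

Final answer: 10:49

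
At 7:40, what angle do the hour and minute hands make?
Hour hand position: 7 x 30 + 40 x 0.5 = 230 degrees
Minute hand position: 40 x 6 = 240 degrees
Difference: |230 - 240| = 10 degrees
The angle between the hands is 10 degrees

Final answer: 10 degrees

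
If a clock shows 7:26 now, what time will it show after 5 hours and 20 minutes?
Starting time: 7:26
Adding 20 minutes to 26 minutes: 26 + 20 = 46 minutes
Adding 5 hours: 7 + 5 = 12
Final time: 12:46

Final answer: 12:46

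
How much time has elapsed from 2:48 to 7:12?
From 2:48 to 7:12:
(7 x 60 + 12) - (2 x 60 + 48) = 432 - 168 = 264 minutes
= 4 hours and 24 minutes

Final answer: 4 hours and 24 minutes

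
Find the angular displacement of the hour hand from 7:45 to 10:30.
The hour hand moves 0.5 degrees per minute.
Time elapsed: 10:30 - 7:45 = 165 minutes
Angular displacement: 165 x 0.5 = 82.5 degrees

Final answer: 82.5 degrees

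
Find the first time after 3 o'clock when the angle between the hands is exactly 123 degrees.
At t minutes past 3:00, the hour hand is at 30 x 3 + 0.5t degrees and the minute hand is at 6t degrees.
The smaller angle between them is 123 degrees when |30H - 5.5t| = 123 or |30H - 5.5t| = 237.
With H = 3, solve 30 x 3 - 5.5t = +/- target for each target:
  t = (30 x 3 - 123) / 5.5 = -6 (outside (0, 60))
  t = (30 x 3 + 123) / 5.5 = 38.73
  t = (30 x 3 - 237) / 5.5 = -26.73 (outside (0, 60))
  t = (30 x 3 + 237) / 5.5 = 59.45
Valid solutions in (0, 60): {38.73, 59.45} minutes.
The first occurrence is t = 38.73 minutes.
The hands form a 123-degree angle at 38.73 minutes past 3:00.

Final answer: 38.73 minutes past 3:00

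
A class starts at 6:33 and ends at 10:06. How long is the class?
From 6:33 to 10:06:
(10 x 60 + 6) - (6 x 60 + 33) = 606 - 393 = 213 minutes
= 3 hours and 33 minutes

Final answer: 3 hours and 33 minutes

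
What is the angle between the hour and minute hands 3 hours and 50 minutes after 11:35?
First find the time 3 hours and 50 minutes after 11:35.
Total minutes: 11 x 60 + 35 + 3 x 60 + 50 = 925.
925 mod 720 = 205 minutes = 3:25.
Now compute the angle at 3:25:
Hour hand: 3 x 30 + 25 x 0.5 = 102.5 degrees
Minute hand: 25 x 6 = 150 degrees
Difference: |102.5 - 150| = 47.5 degrees
The angle is 47.5 degrees

Final answer: 47.5 degrees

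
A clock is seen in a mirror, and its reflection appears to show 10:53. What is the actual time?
Reflection across the vertical (12-6) axis maps a hand at angle A degrees to (360 - A) degrees, which sends a reading of T minutes past 12:00 to (720 - T) minutes past 12:00.
Mirror reads 10:53 = 653 minutes past 12:00.
Actual time: (720 - 653) mod 720 = 67 minutes = 1:07.

Final answer: 1:07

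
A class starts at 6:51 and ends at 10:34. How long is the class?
From 6:51 to 10:34:
(10 x 60 + 34) - (6 x 60 + 51) = 634 - 411 = 223 minutes
= 3 hours and 43 minutes

Final answer: 3 hours and 43 minutes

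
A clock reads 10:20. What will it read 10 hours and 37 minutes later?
Starting time: 10:20
Adding 37 minutes to 20 minutes: 20 + 37 = 57 minutes
Adding 10 hours: 10 + 10 = 20 - 12 = 8
Final time: 8:57

Final answer: 8:57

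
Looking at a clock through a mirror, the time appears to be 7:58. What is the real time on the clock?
Reflection across the vertical (12-6) axis maps a hand at angle A degrees to (360 - A) degrees, which sends a reading of T minutes past 12:00 to (720 - T) minutes past 12:00.
Mirror reads 7:58 = 478 minutes past 12:00.
Actual time: (720 - 478) mod 720 = 242 minutes = 4:02.

Final answer: 4:02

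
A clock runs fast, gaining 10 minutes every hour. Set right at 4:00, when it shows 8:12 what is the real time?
For every 60 true minutes, the faulty clock advances 70 minutes, so 1 faulty-clock minute corresponds to 60/70 true minutes.
From 4:00 to 8:12 on the faulty dial is 252 minutes.
True elapsed: 252 x 60/70 = 216 minutes = 3 hours and 36 minutes.
True time: 4:00 + 3 hours and 36 minutes = 7:36.

Final answer: 7:36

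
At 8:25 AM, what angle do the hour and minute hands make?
Hour hand position: 8 x 30 + 25 x 0.5 = 252.5 degrees
Minute hand position: 25 x 6 = 150 degrees
Difference: |252.5 - 150| = 102.5 degrees
The angle between the hands is 102.5 degrees

Final answer: 102.5 degrees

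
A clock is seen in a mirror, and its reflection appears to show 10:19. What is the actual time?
Reflection across the vertical (12-6) axis maps a hand at angle A degrees to (360 - A) degrees, which sends a reading of T minutes past 12:00 to (720 - T) minutes past 12:00.
Mirror reads 10:19 = 619 minutes past 12:00.
Actual time: (720 - 619) mod 720 = 101 minutes = 1:41.

Final answer: 1:41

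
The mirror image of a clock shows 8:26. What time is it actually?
Reflection across the vertical (12-6) axis maps a hand at angle A degrees to (360 - A) degrees, which sends a reading of T minutes past 12:00 to (720 - T) minutes past 12:00.
Mirror reads 8:26 = 506 minutes past 12:00.
Actual time: (720 - 506) mod 720 = 214 minutes = 3:34.

Final answer: 3:34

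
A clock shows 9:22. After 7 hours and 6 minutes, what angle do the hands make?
First find the time 7 hours and 6 minutes after 9:22.
Total minutes: 9 x 60 + 22 + 7 x 60 + 6 = 988.
988 mod 720 = 268 minutes = 4:28.
Now compute the angle at 4:28:
Hour hand: 4 x 30 + 28 x 0.5 = 134 degrees
Minute hand: 28 x 6 = 168 degrees
Difference: |134 - 168| = 34 degrees
The angle is 34 degrees

Final answer: 34 degrees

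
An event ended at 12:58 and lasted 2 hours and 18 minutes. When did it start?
Starting time: 12:58 = 58 total minutes past 12:00
Subtracting: 2 hours and 18 minutes = 138 minutes
58 - 138 = -80 (negative, add 12 hours = 720) = 640 minutes
= 10 hours and 40 minutes past 12:00 = 10:40

Final answer: 10:40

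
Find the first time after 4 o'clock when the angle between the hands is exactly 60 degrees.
At t minutes past 4:00, the hour hand is at 30 x 4 + 0.5t degrees and the minute hand is at 6t degrees.
The smaller angle between them is 60 degrees when |30H - 5.5t| = 60 or |30H - 5.5t| = 300.
With H = 4, solve 30 x 4 - 5.5t = +/- target for each target:
  t = (30 x 4 - 60) / 5.5 = 10.91
  t = (30 x 4 + 60) / 5.5 = 32.73
  t = (30 x 4 - 300) / 5.5 = -32.73 (outside (0, 60))
  t = (30 x 4 + 300) / 5.5 = 76.36 (outside (0, 60))
Valid solutions in (0, 60): {10.91, 32.73} minutes.
The first occurrence is t = 10.91 minutes.
The hands form a 60-degree angle at 10.91 minutes past 4:00.

Final answer: 10.91 minutes past 4:00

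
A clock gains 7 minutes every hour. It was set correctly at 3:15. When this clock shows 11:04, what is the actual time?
For every 60 true minutes, the faulty clock advances 67 minutes, so 1 faulty-clock minute corresponds to 60/67 true minutes.
From 3:15 to 11:04 on the faulty dial is 469 minutes.
True elapsed: 469 x 60/67 = 420 minutes = 7 hours.
True time: 3:15 + 7 hours = 10:15.

Final answer: 10:15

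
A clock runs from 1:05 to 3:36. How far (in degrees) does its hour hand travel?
The hour hand moves 0.5 degrees per minute.
Time elapsed: 3:36 - 1:05 = 151 minutes
Angular displacement: 151 x 0.5 = 75.5 degrees

Final answer: 75.5 degrees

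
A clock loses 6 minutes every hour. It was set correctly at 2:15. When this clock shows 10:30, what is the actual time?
For every 60 true minutes, the faulty clock advances 54 minutes, so 1 faulty-clock minute corresponds to 60/54 true minutes.
From 2:15 to 10:30 on the faulty dial is 495 minutes.
True elapsed: 495 x 60/54 = 550 minutes = 9 hours and 10 minutes.
True time: 2:15 + 9 hours and 10 minutes = 11:25.

Final answer: 11:25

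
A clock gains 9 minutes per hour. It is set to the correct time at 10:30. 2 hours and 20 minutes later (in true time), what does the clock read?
For every 60 true minutes, the faulty clock advances 60 + 9 = 69 minutes.
True elapsed: 2 hours and 20 minutes = 140 minutes.
Faulty clock advances: 140 x 69/60 = 161 minutes (drift: 21 minutes ahead).
Shown time: 10:30 + 161 minutes = 1:11.

Final answer: 1:11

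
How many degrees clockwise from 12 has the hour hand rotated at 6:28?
The hour hand moves 30 degrees per hour and 0.5 degrees per minute.
At 6:28: (6) x 30 + 28 x 0.5 = 180 + 14 = 194 degrees

Final answer: 194 degrees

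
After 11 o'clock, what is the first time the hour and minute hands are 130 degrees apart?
At t minutes past 11:00, the hour hand is at 30 x 11 + 0.5t degrees and the minute hand is at 6t degrees.
The smaller angle between them is 130 degrees when |30H - 5.5t| = 130 or |30H - 5.5t| = 230.
With H = 11, solve 30 x 11 - 5.5t = +/- target for each target:
  t = (30 x 11 - 130) / 5.5 = 36.36
  t = (30 x 11 + 130) / 5.5 = 83.64 (outside (0, 60))
  t = (30 x 11 - 230) / 5.5 = 18.18
  t = (30 x 11 + 230) / 5.5 = 101.82 (outside (0, 60))
Valid solutions in (0, 60): {18.18, 36.36} minutes.
The first occurrence is t = 18.18 minutes.
The hands form a 130-degree angle at 18.18 minutes past 11:00.

Final answer: 18.18 minutes past 11:00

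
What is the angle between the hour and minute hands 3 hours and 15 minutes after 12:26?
First find the time 3 hours and 15 minutes after 12:26.
Total minutes: 12 x 60 + 26 + 3 x 60 + 15 = 941.
941 mod 720 = 221 minutes = 3:41.
Now compute the angle at 3:41:
Hour hand: 3 x 30 + 41 x 0.5 = 110.5 degrees
Minute hand: 41 x 6 = 246 degrees
Difference: |110.5 - 246| = 135.5 degrees
The angle is 135.5 degrees

Final answer: 135.5 degrees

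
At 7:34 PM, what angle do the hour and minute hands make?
Hour hand position: 7 x 30 + 34 x 0.5 = 227 degrees
Minute hand position: 34 x 6 = 204 degrees
Difference: |227 - 204| = 23 degrees
The angle between the hands is 23 degrees

Final answer: 23 degrees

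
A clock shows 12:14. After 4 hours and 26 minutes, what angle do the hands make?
First find the time 4 hours and 26 minutes after 12:14.
Total minutes: 12 x 60 + 14 + 4 x 60 + 26 = 1000.
1000 mod 720 = 280 minutes = 4:40.
Now compute the angle at 4:40:
Hour hand: 4 x 30 + 40 x 0.5 = 140 degrees
Minute hand: 40 x 6 = 240 degrees
Difference: |140 - 240| = 100 degrees
The angle is 100 degrees

Final answer: 100 degrees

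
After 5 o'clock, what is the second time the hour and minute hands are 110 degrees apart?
At t minutes past 5:00, the hour hand is at 30 x 5 + 0.5t degrees and the minute hand is at 6t degrees.
The smaller angle between them is 110 degrees when |30H - 5.5t| = 110 or |30H - 5.5t| = 250.
With H = 5, solve 30 x 5 - 5.5t = +/- target for each target:
  t = (30 x 5 - 110) / 5.5 = 7.27
  t = (30 x 5 + 110) / 5.5 = 47.27
  t = (30 x 5 - 250) / 5.5 = -18.18 (outside (0, 60))
  t = (30 x 5 + 250) / 5.5 = 72.73 (outside (0, 60))
Valid solutions in (0, 60): {7.27, 47.27} minutes.
The second occurrence is t = 47.27 minutes.
The hands form a 110-degree angle at 47.27 minutes past 5:00.

Final answer: 47.27 minutes past 5:00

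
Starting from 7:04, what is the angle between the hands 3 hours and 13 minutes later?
First find the time 3 hours and 13 minutes after 7:04.
Total minutes: 7 x 60 + 4 + 3 x 60 + 13 = 617.
617 mod 720 = 617 minutes = 10:17.
Now compute the angle at 10:17:
Hour hand: 10 x 30 + 17 x 0.5 = 308.5 degrees
Minute hand: 17 x 6 = 102 degrees
Difference: |308.5 - 102| = 206.5 degrees
Smaller angle: 360 - 206.5 = 153.5 degrees

Final answer: 153.5 degrees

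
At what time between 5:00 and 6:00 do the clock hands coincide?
The minute hand gains 5.5 degrees per minute on the hour hand.
At 5:00, the hour hand is at 150 degrees and the minute hand is at 0 degrees.
The gap is 150 degrees. Time to close: 150/5.5 = 60 x 5/11 = 27.27 minutes.
The hands overlap at 27.27 minutes past 5:00.

Final answer: 27.27 minutes past 5:00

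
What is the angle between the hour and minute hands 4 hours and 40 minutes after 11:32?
First find the time 4 hours and 40 minutes after 11:32.
Total minutes: 11 x 60 + 32 + 4 x 60 + 40 = 972.
972 mod 720 = 252 minutes = 4:12.
Now compute the angle at 4:12:
Hour hand: 4 x 30 + 12 x 0.5 = 126 degrees
Minute hand: 12 x 6 = 72 degrees
Difference: |126 - 72| = 54 degrees
The angle is 54 degrees

Final answer: 54 degrees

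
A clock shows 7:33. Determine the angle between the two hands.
Hour hand position: 7 x 30 + 33 x 0.5 = 226.5 degrees
Minute hand position: 33 x 6 = 198 degrees
Difference: |226.5 - 198| = 28.5 degrees
The angle between the hands is 28.5 degrees

Final answer: 28.5 degrees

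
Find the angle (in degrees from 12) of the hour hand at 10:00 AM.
The hour hand moves 30 degrees per hour and 0.5 degrees per minute.
At 10:00: (10) x 30 + 0 x 0.5 = 300 + 0 = 300 degrees

Final answer: 300 degrees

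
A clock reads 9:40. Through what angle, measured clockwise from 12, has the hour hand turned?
The hour hand moves 30 degrees per hour and 0.5 degrees per minute.
At 9:40: (9) x 30 + 40 x 0.5 = 270 + 20 = 290 degrees

Final answer: 290 degrees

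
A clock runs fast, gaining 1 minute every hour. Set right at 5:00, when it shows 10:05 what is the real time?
For every 60 true minutes, the faulty clock advances 61 minutes, so 1 faulty-clock minute corresponds to 60/61 true minutes.
From 5:00 to 10:05 on the faulty dial is 305 minutes.
True elapsed: 305 x 60/61 = 300 minutes = 5 hours.
True time: 5:00 + 5 hours = 10:00.

Final answer: 10:00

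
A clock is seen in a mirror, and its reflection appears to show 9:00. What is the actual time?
Reflection across the vertical (12-6) axis maps a hand at angle A degrees to (360 - A) degrees, which sends a reading of T minutes past 12:00 to (720 - T) minutes past 12:00.
Mirror reads 9:00 = 540 minutes past 12:00.
Actual time: (720 - 540) mod 720 = 180 minutes = 3:00.

Final answer: 3:00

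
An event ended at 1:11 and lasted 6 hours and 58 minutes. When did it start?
Starting time: 1:11 = 71 total minutes past 12:00
Subtracting: 6 hours and 58 minutes = 418 minutes
71 - 418 = -347 (negative, add 12 hours = 720) = 373 minutes
= 6 hours and 13 minutes past 12:00 = 6:13

Final answer: 6:13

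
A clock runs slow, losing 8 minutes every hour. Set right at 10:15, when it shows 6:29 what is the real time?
For every 60 true minutes, the faulty clock advances 52 minutes, so 1 faulty-clock minute corresponds to 60/52 true minutes.
From 10:15 to 6:29 on the faulty dial is 494 minutes.
True elapsed: 494 x 60/52 = 570 minutes = 9 hours and 30 minutes.
True time: 10:15 + 9 hours and 30 minutes = 7:45.

Final answer: 7:45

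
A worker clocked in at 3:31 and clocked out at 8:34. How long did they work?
From 3:31 to 8:34:
(8 x 60 + 34) - (3 x 60 + 31) = 514 - 211 = 303 minutes
= 5 hours and 3 minutes

Final answer: 5 hours and 3 minutes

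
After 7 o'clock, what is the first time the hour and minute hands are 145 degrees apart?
At t minutes past 7:00, the hour hand is at 30 x 7 + 0.5t degrees and the minute hand is at 6t degrees.
The smaller angle between them is 145 degrees when |30H - 5.5t| = 145 or |30H - 5.5t| = 215.
With H = 7, solve 30 x 7 - 5.5t = +/- target for each target:
  t = (30 x 7 - 145) / 5.5 = 11.82
  t = (30 x 7 + 145) / 5.5 = 64.55 (outside (0, 60))
  t = (30 x 7 - 215) / 5.5 = -0.91 (outside (0, 60))
  t = (30 x 7 + 215) / 5.5 = 77.27 (outside (0, 60))
Valid solutions in (0, 60): {11.82} minutes.
The first occurrence is t = 11.82 minutes.
The hands form a 145-degree angle at 11.82 minutes past 7:00.

Final answer: 11.82 minutes past 7:00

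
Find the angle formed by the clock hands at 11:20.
Hour hand position: 11 x 30 + 20 x 0.5 = 340 degrees
Minute hand position: 20 x 6 = 120 degrees
Difference: |340 - 120| = 220 degrees
Since 220 > 180, the smaller angle is 360 - 220 = 140 degrees

Final answer: 140 degrees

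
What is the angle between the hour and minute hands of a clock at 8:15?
Hour hand position: 8 x 30 + 15 x 0.5 = 247.5 degrees
Minute hand position: 15 x 6 = 90 degrees
Difference: |247.5 - 90| = 157.5 degrees
The angle between the hands is 157.5 degrees

Final answer: 157.5 degrees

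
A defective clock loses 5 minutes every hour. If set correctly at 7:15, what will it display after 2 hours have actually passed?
For every 60 true minutes, the faulty clock advances 60 - 5 = 55 minutes.
True elapsed: 2 hours = 120 minutes.
Faulty clock advances: 120 x 55/60 = 110 minutes (drift: 10 minutes behind).
Shown time: 7:15 + 110 minutes = 9:05.

Final answer: 9:05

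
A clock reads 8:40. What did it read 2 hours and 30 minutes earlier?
Starting time: 8:40 = 520 total minutes past 12:00
Subtracting: 2 hours and 30 minutes = 150 minutes
520 - 150 = 370 minutes
= 6 hours and 10 minutes past 12:00 = 6:10

Final answer: 6:10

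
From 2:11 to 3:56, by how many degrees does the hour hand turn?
The hour hand moves 0.5 degrees per minute.
Time elapsed: 3:56 - 2:11 = 105 minutes
Angular displacement: 105 x 0.5 = 52.5 degrees

Final answer: 52.5 degrees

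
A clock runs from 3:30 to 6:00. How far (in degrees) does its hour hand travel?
The hour hand moves 0.5 degrees per minute.
Time elapsed: 6:00 - 3:30 = 150 minutes
Angular displacement: 150 x 0.5 = 75 degrees

Final answer: 75 degrees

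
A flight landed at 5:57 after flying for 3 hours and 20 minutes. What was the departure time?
Starting time: 5:57 = 357 total minutes past 12:00
Subtracting: 3 hours and 20 minutes = 200 minutes
357 - 200 = 157 minutes
= 2 hours and 37 minutes past 12:00 = 2:37

Final answer: 2:37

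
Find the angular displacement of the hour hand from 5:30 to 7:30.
The hour hand moves 0.5 degrees per minute.
Time elapsed: 7:30 - 5:30 = 120 minutes
Angular displacement: 120 x 0.5 = 60 degrees

Final answer: 60 degrees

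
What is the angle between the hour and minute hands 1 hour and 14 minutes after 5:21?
First find the time 1 hour and 14 minutes after 5:21.
Total minutes: 5 x 60 + 21 + 1 x 60 + 14 = 395.
395 mod 720 = 395 minutes = 6:35.
Now compute the angle at 6:35:
Hour hand: 6 x 30 + 35 x 0.5 = 197.5 degrees
Minute hand: 35 x 6 = 210 degrees
Difference: |197.5 - 210| = 12.5 degrees
The angle is 12.5 degrees

Final answer: 12.5 degrees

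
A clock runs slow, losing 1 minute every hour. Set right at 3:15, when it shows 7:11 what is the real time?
For every 60 true minutes, the faulty clock advances 59 minutes, so 1 faulty-clock minute corresponds to 60/59 true minutes.
From 3:15 to 7:11 on the faulty dial is 236 minutes.
True elapsed: 236 x 60/59 = 240 minutes = 4 hours.
True time: 3:15 + 4 hours = 7:15.

Final answer: 7:15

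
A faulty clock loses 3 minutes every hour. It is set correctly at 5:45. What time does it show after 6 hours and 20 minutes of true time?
For every 60 true minutes, the faulty clock advances 60 - 3 = 57 minutes.
True elapsed: 6 hours and 20 minutes = 380 minutes.
Faulty clock advances: 380 x 57/60 = 361 minutes (drift: 19 minutes behind).
Shown time: 5:45 + 361 minutes = 11:46.

Final answer: 11:46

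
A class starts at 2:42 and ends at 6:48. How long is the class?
From 2:42 to 6:48:
(6 x 60 + 48) - (2 x 60 + 42) = 408 - 162 = 246 minutes
= 4 hours and 6 minutes

Final answer: 4 hours and 6 minutes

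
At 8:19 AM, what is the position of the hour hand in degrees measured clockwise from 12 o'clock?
The hour hand moves 30 degrees per hour and 0.5 degrees per minute.
At 8:19: (8) x 30 + 19 x 0.5 = 240 + 9.5 = 249.5 degrees

Final answer: 249.5 degrees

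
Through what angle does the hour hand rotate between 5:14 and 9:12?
The hour hand moves 0.5 degrees per minute.
Time elapsed: 9:12 - 5:14 = 238 minutes
Angular displacement: 238 x 0.5 = 119 degrees

Final answer: 119 degrees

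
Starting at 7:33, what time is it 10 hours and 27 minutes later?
Starting time: 7:33
Adding 27 minutes to 33 minutes: 33 + 27 = 60 minutes = 1 hour
Adding 10 hours: 7 + 10 + 1 (carry) = 18 - 12 = 6
Final time: 6:00

Final answer: 6:00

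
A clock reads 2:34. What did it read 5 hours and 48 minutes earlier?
Starting time: 2:34 = 154 total minutes past 12:00
Subtracting: 5 hours and 48 minutes = 348 minutes
154 - 348 = -194 (negative, add 12 hours = 720) = 526 minutes
= 8 hours and 46 minutes past 12:00 = 8:46

Final answer: 8:46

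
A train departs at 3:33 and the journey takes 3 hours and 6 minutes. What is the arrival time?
Starting time: 3:33
Adding 6 minutes to 33 minutes: 33 + 6 = 39 minutes
Adding 3 hours: 3 + 3 = 6
Final time: 6:39

Final answer: 6:39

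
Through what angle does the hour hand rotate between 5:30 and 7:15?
The hour hand moves 0.5 degrees per minute.
Time elapsed: 7:15 - 5:30 = 105 minutes
Angular displacement: 105 x 0.5 = 52.5 degrees

Final answer: 52.5 degrees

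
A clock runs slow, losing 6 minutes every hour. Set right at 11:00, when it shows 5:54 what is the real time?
For every 60 true minutes, the faulty clock advances 54 minutes, so 1 faulty-clock minute corresponds to 60/54 true minutes.
From 11:00 to 5:54 on the faulty dial is 414 minutes.
True elapsed: 414 x 60/54 = 460 minutes = 7 hours and 40 minutes.
True time: 11:00 + 7 hours and 40 minutes = 6:40.

Final answer: 6:40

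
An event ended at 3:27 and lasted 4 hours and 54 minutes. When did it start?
Starting time: 3:27 = 207 total minutes past 12:00
Subtracting: 4 hours and 54 minutes = 294 minutes
207 - 294 = -87 (negative, add 12 hours = 720) = 633 minutes
= 10 hours and 33 minutes past 12:00 = 10:33

Final answer: 10:33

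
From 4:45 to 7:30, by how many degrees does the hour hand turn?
The hour hand moves 0.5 degrees per minute.
Time elapsed: 7:30 - 4:45 = 165 minutes
Angular displacement: 165 x 0.5 = 82.5 degrees

Final answer: 82.5 degrees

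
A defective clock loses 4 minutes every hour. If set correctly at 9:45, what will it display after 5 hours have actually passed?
For every 60 true minutes, the faulty clock advances 60 - 4 = 56 minutes.
True elapsed: 5 hours = 300 minutes.
Faulty clock advances: 300 x 56/60 = 280 minutes (drift: 20 minutes behind).
Shown time: 9:45 + 280 minutes = 2:25.

Final answer: 2:25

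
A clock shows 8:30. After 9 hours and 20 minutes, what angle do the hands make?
First find the time 9 hours and 20 minutes after 8:30.
Total minutes: 8 x 60 + 30 + 9 x 60 + 20 = 1070.
1070 mod 720 = 350 minutes = 5:50.
Now compute the angle at 5:50:
Hour hand: 5 x 30 + 50 x 0.5 = 175 degrees
Minute hand: 50 x 6 = 300 degrees
Difference: |175 - 300| = 125 degrees
The angle is 125 degrees

Final answer: 125 degrees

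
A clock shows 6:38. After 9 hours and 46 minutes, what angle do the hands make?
First find the time 9 hours and 46 minutes after 6:38.
Total minutes: 6 x 60 + 38 + 9 x 60 + 46 = 984.
984 mod 720 = 264 minutes = 4:24.
Now compute the angle at 4:24:
Hour hand: 4 x 30 + 24 x 0.5 = 132 degrees
Minute hand: 24 x 6 = 144 degrees
Difference: |132 - 144| = 12 degrees
The angle is 12 degrees

Final answer: 12 degrees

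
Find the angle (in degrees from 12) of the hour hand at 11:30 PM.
The hour hand moves 30 degrees per hour and 0.5 degrees per minute.
At 11:30: (11) x 30 + 30 x 0.5 = 330 + 15 = 345 degrees

Final answer: 345 degrees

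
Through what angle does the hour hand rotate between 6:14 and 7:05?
The hour hand moves 0.5 degrees per minute.
Time elapsed: 7:05 - 6:14 = 51 minutes
Angular displacement: 51 x 0.5 = 25.5 degrees

Final answer: 25.5 degrees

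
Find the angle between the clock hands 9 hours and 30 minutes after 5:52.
First find the time 9 hours and 30 minutes after 5:52.
Total minutes: 5 x 60 + 52 + 9 x 60 + 30 = 922.
922 mod 720 = 202 minutes = 3:22.
Now compute the angle at 3:22:
Hour hand: 3 x 30 + 22 x 0.5 = 101 degrees
Minute hand: 22 x 6 = 132 degrees
Difference: |101 - 132| = 31 degrees
The angle is 31 degrees

Final answer: 31 degrees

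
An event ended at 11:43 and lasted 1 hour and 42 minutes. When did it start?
Starting time: 11:43 = 703 total minutes past 12:00
Subtracting: 1 hour and 42 minutes = 102 minutes
703 - 102 = 601 minutes
= 10 hours and 1 minute past 12:00 = 10:01

Final answer: 10:01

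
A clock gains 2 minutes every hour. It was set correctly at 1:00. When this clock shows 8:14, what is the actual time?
For every 60 true minutes, the faulty clock advances 62 minutes, so 1 faulty-clock minute corresponds to 60/62 true minutes.
From 1:00 to 8:14 on the faulty dial is 434 minutes.
True elapsed: 434 x 60/62 = 420 minutes = 7 hours.
True time: 1:00 + 7 hours = 8:00.

Final answer: 8:00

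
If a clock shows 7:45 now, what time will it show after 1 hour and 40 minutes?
Starting time: 7:45
Adding 40 minutes to 45 minutes: 45 + 40 = 85 minutes = 1 hour and 25 minutes
Adding 1 hour: 7 + 1 + 1 (carry) = 9
Final time: 9:25

Final answer: 9:25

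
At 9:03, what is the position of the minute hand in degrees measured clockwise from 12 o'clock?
The minute hand moves 6 degrees per minute.
At 9:03: 3 x 6 = 18 degrees

Final answer: 18 degrees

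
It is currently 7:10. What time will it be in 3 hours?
Starting time: 7:10
Adding 0 minutes to 10 minutes: 10 + 0 = 10 minutes
Adding 3 hours: 7 + 3 = 10
Final time: 10:10

Final answer: 10:10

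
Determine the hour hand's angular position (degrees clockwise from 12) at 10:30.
The hour hand moves 30 degrees per hour and 0.5 degrees per minute.
At 10:30: (10) x 30 + 30 x 0.5 = 300 + 15 = 315 degrees

Final answer: 315 degrees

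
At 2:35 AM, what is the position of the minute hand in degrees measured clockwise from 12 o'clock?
The minute hand moves 6 degrees per minute.
At 2:35: 35 x 6 = 210 degrees

Final answer: 210 degrees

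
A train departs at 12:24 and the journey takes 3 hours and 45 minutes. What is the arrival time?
Starting time: 12:24
Adding 45 minutes to 24 minutes: 24 + 45 = 69 minutes = 1 hour and 9 minutes
Adding 3 hours: 12 + 3 + 1 (carry) = 16 - 12 = 4
Final time: 4:09

Final answer: 4:09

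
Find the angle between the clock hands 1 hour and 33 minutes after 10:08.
First find the time 1 hour and 33 minutes after 10:08.
Total minutes: 10 x 60 + 8 + 1 x 60 + 33 = 701.
701 mod 720 = 701 minutes = 11:41.
Now compute the angle at 11:41:
Hour hand: 11 x 30 + 41 x 0.5 = 350.5 degrees
Minute hand: 41 x 6 = 246 degrees
Difference: |350.5 - 246| = 104.5 degrees
The angle is 104.5 degrees

Final answer: 104.5 degrees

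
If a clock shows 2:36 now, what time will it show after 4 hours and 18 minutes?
Starting time: 2:36
Adding 18 minutes to 36 minutes: 36 + 18 = 54 minutes
Adding 4 hours: 2 + 4 = 6
Final time: 6:54

Final answer: 6:54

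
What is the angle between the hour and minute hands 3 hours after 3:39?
First find the time 3 hours after 3:39.
Total minutes: 3 x 60 + 39 + 3 x 60 + 0 = 399.
399 mod 720 = 399 minutes = 6:39.
Now compute the angle at 6:39:
Hour hand: 6 x 30 + 39 x 0.5 = 199.5 degrees
Minute hand: 39 x 6 = 234 degrees
Difference: |199.5 - 234| = 34.5 degrees
The angle is 34.5 degrees

Final answer: 34.5 degrees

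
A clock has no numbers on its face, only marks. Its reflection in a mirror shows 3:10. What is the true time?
Reflection across the vertical (12-6) axis maps a hand at angle A degrees to (360 - A) degrees, which sends a reading of T minutes past 12:00 to (720 - T) minutes past 12:00.
Mirror reads 3:10 = 190 minutes past 12:00.
Actual time: (720 - 190) mod 720 = 530 minutes = 8:50.

Final answer: 8:50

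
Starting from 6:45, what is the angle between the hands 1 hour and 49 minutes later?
First find the time 1 hour and 49 minutes after 6:45.
Total minutes: 6 x 60 + 45 + 1 x 60 + 49 = 514.
514 mod 720 = 514 minutes = 8:34.
Now compute the angle at 8:34:
Hour hand: 8 x 30 + 34 x 0.5 = 257 degrees
Minute hand: 34 x 6 = 204 degrees
Difference: |257 - 204| = 53 degrees
The angle is 53 degrees

Final answer: 53 degrees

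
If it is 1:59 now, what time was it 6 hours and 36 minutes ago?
Starting time: 1:59 = 119 total minutes past 12:00
Subtracting: 6 hours and 36 minutes = 396 minutes
119 - 396 = -277 (negative, add 12 hours = 720) = 443 minutes
= 7 hours and 23 minutes past 12:00 = 7:23

Final answer: 7:23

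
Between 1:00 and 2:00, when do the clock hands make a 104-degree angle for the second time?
At t minutes past 1:00, the hour hand is at 30 x 1 + 0.5t degrees and the minute hand is at 6t degrees.
The smaller angle between them is 104 degrees when |30H - 5.5t| = 104 or |30H - 5.5t| = 256.
With H = 1, solve 30 x 1 - 5.5t = +/- target for each target:
  t = (30 x 1 - 104) / 5.5 = -13.45 (outside (0, 60))
  t = (30 x 1 + 104) / 5.5 = 24.36
  t = (30 x 1 - 256) / 5.5 = -41.09 (outside (0, 60))
  t = (30 x 1 + 256) / 5.5 = 52
Valid solutions in (0, 60): {24.36, 52} minutes.
The second occurrence is t = 52 minutes.
The hands form a 104-degree angle at 52 minutes past 1:00.

Final answer: 52 minutes past 1:00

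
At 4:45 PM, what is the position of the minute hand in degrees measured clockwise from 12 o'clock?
The minute hand moves 6 degrees per minute.
At 4:45: 45 x 6 = 270 degrees

Final answer: 270 degrees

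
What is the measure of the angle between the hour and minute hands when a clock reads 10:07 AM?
Hour hand position: 10 x 30 + 7 x 0.5 = 303.5 degrees
Minute hand position: 7 x 6 = 42 degrees
Difference: |303.5 - 42| = 261.5 degrees
Since 261.5 > 180, the smaller angle is 360 - 261.5 = 98.5 degrees

Final answer: 98.5 degrees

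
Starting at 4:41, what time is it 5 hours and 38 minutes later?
Starting time: 4:41
Adding 38 minutes to 41 minutes: 41 + 38 = 79 minutes = 1 hour and 19 minutes
Adding 5 hours: 4 + 5 + 1 (carry) = 10
Final time: 10:19

Final answer: 10:19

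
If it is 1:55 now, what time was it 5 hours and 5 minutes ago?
Starting time: 1:55 = 115 total minutes past 12:00
Subtracting: 5 hours and 5 minutes = 305 minutes
115 - 305 = -190 (negative, add 12 hours = 720) = 530 minutes
= 8 hours and 50 minutes past 12:00 = 8:50

Final answer: 8:50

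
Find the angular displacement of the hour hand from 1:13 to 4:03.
The hour hand moves 0.5 degrees per minute.
Time elapsed: 4:03 - 1:13 = 170 minutes
Angular displacement: 170 x 0.5 = 85 degrees

Final answer: 85 degrees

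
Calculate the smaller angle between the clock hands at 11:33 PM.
Hour hand position: 11 x 30 + 33 x 0.5 = 346.5 degrees
Minute hand position: 33 x 6 = 198 degrees
Difference: |346.5 - 198| = 148.5 degrees
The angle between the hands is 148.5 degrees

Final answer: 148.5 degrees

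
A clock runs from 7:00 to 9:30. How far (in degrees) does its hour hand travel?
The hour hand moves 0.5 degrees per minute.
Time elapsed: 9:30 - 7:00 = 150 minutes
Angular displacement: 150 x 0.5 = 75 degrees

Final answer: 75 degrees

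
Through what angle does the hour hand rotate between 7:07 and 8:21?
The hour hand moves 0.5 degrees per minute.
Time elapsed: 8:21 - 7:07 = 74 minutes
Angular displacement: 74 x 0.5 = 37 degrees

Final answer: 37 degrees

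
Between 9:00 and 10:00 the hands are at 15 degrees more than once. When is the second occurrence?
At t minutes past 9:00, the hour hand is at 30 x 9 + 0.5t degrees and the minute hand is at 6t degrees.
The smaller angle between them is 15 degrees when |30H - 5.5t| = 15 or |30H - 5.5t| = 345.
With H = 9, solve 30 x 9 - 5.5t = +/- target for each target:
  t = (30 x 9 - 15) / 5.5 = 46.36
  t = (30 x 9 + 15) / 5.5 = 51.82
  t = (30 x 9 - 345) / 5.5 = -13.64 (outside (0, 60))
  t = (30 x 9 + 345) / 5.5 = 111.82 (outside (0, 60))
Valid solutions in (0, 60): {46.36, 51.82} minutes.
The second occurrence is t = 51.82 minutes.
The hands form a 15-degree angle at 51.82 minutes past 9:00.

Final answer: 51.82 minutes past 9:00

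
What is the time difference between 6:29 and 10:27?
From 6:29 to 10:27:
(10 x 60 + 27) - (6 x 60 + 29) = 627 - 389 = 238 minutes
= 3 hours and 58 minutes

Final answer: 3 hours and 58 minutes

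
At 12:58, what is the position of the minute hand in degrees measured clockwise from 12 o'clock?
The minute hand moves 6 degrees per minute.
At 12:58: 58 x 6 = 348 degrees

Final answer: 348 degrees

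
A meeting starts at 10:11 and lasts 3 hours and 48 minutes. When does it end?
Starting time: 10:11
Adding 48 minutes to 11 minutes: 11 + 48 = 59 minutes
Adding 3 hours: 10 + 3 = 13 - 12 = 1
Final time: 1:59

Final answer: 1:59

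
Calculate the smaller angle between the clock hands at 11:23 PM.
Hour hand position: 11 x 30 + 23 x 0.5 = 341.5 degrees
Minute hand position: 23 x 6 = 138 degrees
Difference: |341.5 - 138| = 203.5 degrees
Since 203.5 > 180, the smaller angle is 360 - 203.5 = 156.5 degrees

Final answer: 156.5 degrees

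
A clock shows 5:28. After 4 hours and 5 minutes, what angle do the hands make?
First find the time 4 hours and 5 minutes after 5:28.
Total minutes: 5 x 60 + 28 + 4 x 60 + 5 = 573.
573 mod 720 = 573 minutes = 9:33.
Now compute the angle at 9:33:
Hour hand: 9 x 30 + 33 x 0.5 = 286.5 degrees
Minute hand: 33 x 6 = 198 degrees
Difference: |286.5 - 198| = 88.5 degrees
The angle is 88.5 degrees

Final answer: 88.5 degrees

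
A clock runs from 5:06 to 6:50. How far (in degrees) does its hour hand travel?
The hour hand moves 0.5 degrees per minute.
Time elapsed: 6:50 - 5:06 = 104 minutes
Angular displacement: 104 x 0.5 = 52 degrees

Final answer: 52 degrees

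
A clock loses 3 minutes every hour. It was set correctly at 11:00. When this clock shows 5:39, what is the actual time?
For every 60 true minutes, the faulty clock advances 57 minutes, so 1 faulty-clock minute corresponds to 60/57 true minutes.
From 11:00 to 5:39 on the faulty dial is 399 minutes.
True elapsed: 399 x 60/57 = 420 minutes = 7 hours.
True time: 11:00 + 7 hours = 6:00.

Final answer: 6:00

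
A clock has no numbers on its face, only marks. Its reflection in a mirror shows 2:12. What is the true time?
Reflection across the vertical (12-6) axis maps a hand at angle A degrees to (360 - A) degrees, which sends a reading of T minutes past 12:00 to (720 - T) minutes past 12:00.
Mirror reads 2:12 = 132 minutes past 12:00.
Actual time: (720 - 132) mod 720 = 588 minutes = 9:48.

Final answer: 9:48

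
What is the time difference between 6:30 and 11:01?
From 6:30 to 11:01:
(11 x 60 + 1) - (6 x 60 + 30) = 661 - 390 = 271 minutes
= 4 hours and 31 minutes

Final answer: 4 hours and 31 minutes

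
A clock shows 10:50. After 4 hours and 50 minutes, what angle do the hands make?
First find the time 4 hours and 50 minutes after 10:50.
Total minutes: 10 x 60 + 50 + 4 x 60 + 50 = 940.
940 mod 720 = 220 minutes = 3:40.
Now compute the angle at 3:40:
Hour hand: 3 x 30 + 40 x 0.5 = 110 degrees
Minute hand: 40 x 6 = 240 degrees
Difference: |110 - 240| = 130 degrees
The angle is 130 degrees

Final answer: 130 degrees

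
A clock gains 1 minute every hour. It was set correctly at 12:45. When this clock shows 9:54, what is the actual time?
For every 60 true minutes, the faulty clock advances 61 minutes, so 1 faulty-clock minute corresponds to 60/61 true minutes.
From 12:45 to 9:54 on the faulty dial is 549 minutes.
True elapsed: 549 x 60/61 = 540 minutes = 9 hours.
True time: 12:45 + 9 hours = 9:45.

Final answer: 9:45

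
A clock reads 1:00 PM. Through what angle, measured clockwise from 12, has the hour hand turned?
The hour hand moves 30 degrees per hour and 0.5 degrees per minute.
At 1:00: (1) x 30 + 0 x 0.5 = 30 + 0 = 30 degrees

Final answer: 30 degrees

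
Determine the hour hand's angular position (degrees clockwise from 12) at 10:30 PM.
The hour hand moves 30 degrees per hour and 0.5 degrees per minute.
At 10:30: (10) x 30 + 30 x 0.5 = 300 + 15 = 315 degrees

Final answer: 315 degrees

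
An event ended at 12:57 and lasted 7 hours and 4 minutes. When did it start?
Starting time: 12:57 = 57 total minutes past 12:00
Subtracting: 7 hours and 4 minutes = 424 minutes
57 - 424 = -367 (negative, add 12 hours = 720) = 353 minutes
= 5 hours and 53 minutes past 12:00 = 5:53

Final answer: 5:53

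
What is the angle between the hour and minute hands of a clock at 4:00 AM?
Hour hand position: 4 x 30 + 0 x 0.5 = 120 degrees
Minute hand position: 0 x 6 = 0 degrees
Difference: |120 - 0| = 120 degrees
The angle between the hands is 120 degrees

Final answer: 120 degrees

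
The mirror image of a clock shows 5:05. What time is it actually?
Reflection across the vertical (12-6) axis maps a hand at angle A degrees to (360 - A) degrees, which sends a reading of T minutes past 12:00 to (720 - T) minutes past 12:00.
Mirror reads 5:05 = 305 minutes past 12:00.
Actual time: (720 - 305) mod 720 = 415 minutes = 6:55.

Final answer: 6:55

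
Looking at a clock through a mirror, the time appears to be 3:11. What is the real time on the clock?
Reflection across the vertical (12-6) axis maps a hand at angle A degrees to (360 - A) degrees, which sends a reading of T minutes past 12:00 to (720 - T) minutes past 12:00.
Mirror reads 3:11 = 191 minutes past 12:00.
Actual time: (720 - 191) mod 720 = 529 minutes = 8:49.

Final answer: 8:49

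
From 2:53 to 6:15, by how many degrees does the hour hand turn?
The hour hand moves 0.5 degrees per minute.
Time elapsed: 6:15 - 2:53 = 202 minutes
Angular displacement: 202 x 0.5 = 101 degrees

Final answer: 101 degrees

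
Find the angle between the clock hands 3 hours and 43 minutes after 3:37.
First find the time 3 hours and 43 minutes after 3:37.
Total minutes: 3 x 60 + 37 + 3 x 60 + 43 = 440.
440 mod 720 = 440 minutes = 7:20.
Now compute the angle at 7:20:
Hour hand: 7 x 30 + 20 x 0.5 = 220 degrees
Minute hand: 20 x 6 = 120 degrees
Difference: |220 - 120| = 100 degrees
The angle is 100 degrees

Final answer: 100 degrees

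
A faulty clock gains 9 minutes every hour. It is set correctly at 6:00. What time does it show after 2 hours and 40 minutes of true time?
For every 60 true minutes, the faulty clock advances 60 + 9 = 69 minutes.
True elapsed: 2 hours and 40 minutes = 160 minutes.
Faulty clock advances: 160 x 69/60 = 184 minutes (drift: 24 minutes ahead).
Shown time: 6:00 + 184 minutes = 9:04.

Final answer: 9:04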